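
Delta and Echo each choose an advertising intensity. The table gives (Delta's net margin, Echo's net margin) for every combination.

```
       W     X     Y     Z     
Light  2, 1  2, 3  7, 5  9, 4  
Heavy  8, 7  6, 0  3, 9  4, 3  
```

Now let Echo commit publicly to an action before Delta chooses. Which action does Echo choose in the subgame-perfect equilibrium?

Backward induction with Echo moving first.
- W: Delta compares 2, 8 and picks Heavy; Echo would get 7.
- X: Delta compares 2, 6 and picks Heavy; Echo would get 0.
- Y: Delta compares 7, 3 and picks Light; Echo would get 5.
- Z: Delta compares 9, 4 and picks Light; Echo would get 4.
Among 7, 0, 5, 4, the best is 7 at W. Subgame-perfect outcome: (Heavy, W) with payoffs (8, 7).

W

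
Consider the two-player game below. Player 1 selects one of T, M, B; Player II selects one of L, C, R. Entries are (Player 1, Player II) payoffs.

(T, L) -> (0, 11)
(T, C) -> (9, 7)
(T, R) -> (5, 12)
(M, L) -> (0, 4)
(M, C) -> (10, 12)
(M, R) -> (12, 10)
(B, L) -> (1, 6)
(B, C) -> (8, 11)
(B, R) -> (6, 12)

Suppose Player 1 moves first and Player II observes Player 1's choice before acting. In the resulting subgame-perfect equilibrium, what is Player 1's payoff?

Backward induction with Player 1 moving first.
- T: Player II compares 11, 7, 12 and picks R; Player 1 would get 5.
- M: Player II compares 4, 12, 10 and picks C; Player 1 would get 10.
- B: Player II compares 6, 11, 12 and picks R; Player 1 would get 6.
Among 5, 10, 6, the best is 10 at M. Subgame-perfect outcome: (M, C) with payoffs (10, 12).

10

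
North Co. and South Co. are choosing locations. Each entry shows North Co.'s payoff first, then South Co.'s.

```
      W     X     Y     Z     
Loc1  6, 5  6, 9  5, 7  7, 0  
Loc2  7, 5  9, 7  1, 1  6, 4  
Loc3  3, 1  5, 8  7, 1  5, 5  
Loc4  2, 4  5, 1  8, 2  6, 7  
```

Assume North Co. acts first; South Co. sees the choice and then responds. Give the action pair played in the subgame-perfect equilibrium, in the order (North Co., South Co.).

South Co. best-responds to each possible North Co. move:
- Loc1: BR = X, leader payoff 6.
- Loc2: BR = X, leader payoff 9.
- Loc3: BR = X, leader payoff 5.
- Loc4: BR = Z, leader payoff 6.
North Co.'s induced payoffs are 6, 9, 5, 6, so North Co. commits to Loc2. Subgame-perfect outcome: (Loc2, X) with payoffs (9, 7).

(Loc2, X)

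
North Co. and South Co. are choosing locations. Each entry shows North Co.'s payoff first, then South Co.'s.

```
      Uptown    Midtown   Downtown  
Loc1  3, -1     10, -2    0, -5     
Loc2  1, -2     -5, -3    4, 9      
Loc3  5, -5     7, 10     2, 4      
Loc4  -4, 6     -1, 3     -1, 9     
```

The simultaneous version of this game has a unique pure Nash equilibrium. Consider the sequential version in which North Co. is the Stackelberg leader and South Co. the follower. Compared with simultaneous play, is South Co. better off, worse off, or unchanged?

Solve by backward induction (North Co. leads).
- Loc1: South Co. compares -1, -2, -5 and picks Uptown; North Co. would get 3.
- Loc2: South Co. compares -2, -3, 9 and picks Downtown; North Co. would get 4.
- Loc3: South Co. compares -5, 10, 4 and picks Midtown; North Co. would get 7.
- Loc4: South Co. compares 6, 3, 9 and picks Downtown; North Co. would get -1.
Maximizing over 3, 4, 7, -1, North Co. chooses Loc3. Subgame-perfect outcome: (Loc3, Midtown) with payoffs (7, 10).
For the simultaneous game, intersect best replies.
North Co.'s best replies: Uptown→Loc3; Midtown→Loc1; Downtown→Loc2.
South Co.'s best replies: Loc1→Uptown; Loc2→Downtown; Loc3→Midtown; Loc4→Downtown.
The unique mutual best reply is (Loc2, Downtown), giving (4, 9).
South Co. earns 10 sequentially versus 9 at the Nash outcome: better off.

better off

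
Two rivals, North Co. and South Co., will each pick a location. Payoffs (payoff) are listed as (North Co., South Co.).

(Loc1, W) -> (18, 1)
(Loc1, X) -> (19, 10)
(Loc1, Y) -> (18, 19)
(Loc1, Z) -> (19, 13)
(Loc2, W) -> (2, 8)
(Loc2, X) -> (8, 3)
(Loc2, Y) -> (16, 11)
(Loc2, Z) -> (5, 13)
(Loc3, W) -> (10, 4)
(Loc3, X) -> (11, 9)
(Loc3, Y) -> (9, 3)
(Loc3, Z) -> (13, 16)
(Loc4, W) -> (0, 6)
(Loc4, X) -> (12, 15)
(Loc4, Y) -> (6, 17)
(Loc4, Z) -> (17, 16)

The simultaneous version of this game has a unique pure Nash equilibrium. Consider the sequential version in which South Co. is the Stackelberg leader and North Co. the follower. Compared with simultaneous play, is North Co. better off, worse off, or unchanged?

unchanged

Work backward from North Co.'s decision.
- W → North Co. plays Loc1 (best of 18, 2, 10, 0); South Co. gets 1.
- X → North Co. plays Loc1 (best of 19, 8, 11, 12); South Co. gets 10.
- Y → North Co. plays Loc1 (best of 18, 16, 9, 6); South Co. gets 19.
- Z → North Co. plays Loc1 (best of 19, 5, 13, 17); South Co. gets 13.
Maximizing over 1, 10, 19, 13, South Co. chooses Y. Subgame-perfect outcome: (Loc1, Y) with payoffs (18, 19).
For the simultaneous game, intersect best replies.
North Co.'s best replies: W→Loc1; X→Loc1; Y→Loc1; Z→Loc1.
South Co.'s best replies: Loc1→Y; Loc2→Z; Loc3→Z; Loc4→Y.
The unique mutual best reply is (Loc1, Y), giving (18, 19).
North Co. earns 18 sequentially versus 18 at the Nash outcome: unchanged.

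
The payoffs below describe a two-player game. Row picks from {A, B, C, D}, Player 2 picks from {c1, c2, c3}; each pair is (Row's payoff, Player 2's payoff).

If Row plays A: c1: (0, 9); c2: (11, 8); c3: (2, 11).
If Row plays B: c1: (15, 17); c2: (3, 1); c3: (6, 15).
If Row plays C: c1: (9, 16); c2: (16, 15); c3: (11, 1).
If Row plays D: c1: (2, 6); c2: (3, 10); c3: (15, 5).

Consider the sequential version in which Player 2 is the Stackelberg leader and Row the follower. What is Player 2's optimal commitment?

c1

Row best-responds to each possible Player 2 move:
- c1 → Row plays B (best of 0, 15, 9, 2); Player 2 gets 17.
- c2 → Row plays C (best of 11, 3, 16, 3); Player 2 gets 15.
- c3 → Row plays D (best of 2, 6, 11, 15); Player 2 gets 5.
Player 2's induced payoffs are 17, 15, 5, so Player 2 commits to c1. Subgame-perfect outcome: (B, c1) with payoffs (15, 17).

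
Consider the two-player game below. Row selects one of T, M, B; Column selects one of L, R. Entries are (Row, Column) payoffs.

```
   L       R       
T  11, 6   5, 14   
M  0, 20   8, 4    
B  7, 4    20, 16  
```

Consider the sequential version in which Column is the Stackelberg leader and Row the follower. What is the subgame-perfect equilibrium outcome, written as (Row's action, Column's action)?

(B, R)

Backward induction with Column moving first.
- L: Row compares 11, 0, 7 and picks T; Column would get 6.
- R: Row compares 5, 8, 20 and picks B; Column would get 16.
Column's induced payoffs are 6, 16, so Column commits to R. Subgame-perfect outcome: (B, R) with payoffs (20, 16).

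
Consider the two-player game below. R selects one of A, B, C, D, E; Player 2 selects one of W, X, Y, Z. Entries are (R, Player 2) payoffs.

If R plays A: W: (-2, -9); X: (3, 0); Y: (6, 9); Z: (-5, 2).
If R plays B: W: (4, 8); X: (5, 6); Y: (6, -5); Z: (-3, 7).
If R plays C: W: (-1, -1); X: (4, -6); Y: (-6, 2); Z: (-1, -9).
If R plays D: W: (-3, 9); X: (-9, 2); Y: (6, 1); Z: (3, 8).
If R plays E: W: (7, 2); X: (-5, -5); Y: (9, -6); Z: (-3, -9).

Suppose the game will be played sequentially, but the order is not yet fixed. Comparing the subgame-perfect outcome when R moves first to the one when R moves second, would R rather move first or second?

first

If R leads: Player 2's best replies are A→Y, B→W, C→Y, D→W, E→W; R's induced payoffs 6, 4, -6, -3, 7; outcome (E, W), payoffs (7, 2).
If Player 2 leads: R's best replies are W→E, X→B, Y→E, Z→D; Player 2's induced payoffs 2, 6, -6, 8; outcome (D, Z), payoffs (3, 8).
R gets 7 moving first and 3 moving second, so R prefers to move first.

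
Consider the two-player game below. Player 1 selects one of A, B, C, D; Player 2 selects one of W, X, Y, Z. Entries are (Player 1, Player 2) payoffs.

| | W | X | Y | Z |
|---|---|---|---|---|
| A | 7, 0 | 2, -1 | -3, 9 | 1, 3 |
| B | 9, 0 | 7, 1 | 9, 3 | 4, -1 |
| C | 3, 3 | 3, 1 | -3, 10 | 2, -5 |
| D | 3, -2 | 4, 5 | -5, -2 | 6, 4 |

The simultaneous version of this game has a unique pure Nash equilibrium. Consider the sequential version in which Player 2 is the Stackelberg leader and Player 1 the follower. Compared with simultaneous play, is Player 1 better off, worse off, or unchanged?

Player 1 best-responds to each possible Player 2 move:
- W: Player 1 compares 7, 9, 3, 3 and picks B; Player 2 would get 0.
- X: Player 1 compares 2, 7, 3, 4 and picks B; Player 2 would get 1.
- Y: Player 1 compares -3, 9, -3, -5 and picks B; Player 2 would get 3.
- Z: Player 1 compares 1, 4, 2, 6 and picks D; Player 2 would get 4.
Among 0, 1, 3, 4, the best is 4 at Z. Subgame-perfect outcome: (D, Z) with payoffs (6, 4).
Under simultaneous play:
Player 1's best replies: W→B; X→B; Y→B; Z→D.
Player 2's best replies: A→Y; B→Y; C→Y; D→X.
Only (B, Y) has each player best-responding; Nash payoffs (9, 3).
Player 1 earns 6 sequentially versus 9 at the Nash outcome: worse off.

worse off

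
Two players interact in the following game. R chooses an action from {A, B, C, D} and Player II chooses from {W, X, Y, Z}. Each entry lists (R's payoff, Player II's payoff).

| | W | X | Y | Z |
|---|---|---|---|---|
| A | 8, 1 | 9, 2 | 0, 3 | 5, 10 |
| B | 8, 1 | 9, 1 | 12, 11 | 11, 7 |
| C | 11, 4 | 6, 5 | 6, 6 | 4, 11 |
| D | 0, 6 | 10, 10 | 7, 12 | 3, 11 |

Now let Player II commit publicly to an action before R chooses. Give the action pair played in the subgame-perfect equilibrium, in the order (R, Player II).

Solve by backward induction (Player II leads).
- W: BR = C, leader payoff 4.
- X: BR = D, leader payoff 10.
- Y: BR = B, leader payoff 11.
- Z: BR = B, leader payoff 7.
Among 4, 10, 11, 7, the best is 11 at Y. Subgame-perfect outcome: (B, Y) with payoffs (12, 11).

(B, Y)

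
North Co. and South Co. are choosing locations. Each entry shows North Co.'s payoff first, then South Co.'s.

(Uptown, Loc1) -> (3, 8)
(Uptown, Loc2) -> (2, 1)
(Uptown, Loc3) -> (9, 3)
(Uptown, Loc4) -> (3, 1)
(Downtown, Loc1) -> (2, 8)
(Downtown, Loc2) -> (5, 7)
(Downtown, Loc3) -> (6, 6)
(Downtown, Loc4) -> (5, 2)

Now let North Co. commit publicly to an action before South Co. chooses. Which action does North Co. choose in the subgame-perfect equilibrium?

South Co. best-responds to each possible North Co. move:
- Uptown: South Co. compares 8, 1, 3, 1 and picks Loc1; North Co. would get 3.
- Downtown: South Co. compares 8, 7, 6, 2 and picks Loc1; North Co. would get 2.
Maximizing over 3, 2, North Co. chooses Uptown. Subgame-perfect outcome: (Uptown, Loc1) with payoffs (3, 8).

Uptown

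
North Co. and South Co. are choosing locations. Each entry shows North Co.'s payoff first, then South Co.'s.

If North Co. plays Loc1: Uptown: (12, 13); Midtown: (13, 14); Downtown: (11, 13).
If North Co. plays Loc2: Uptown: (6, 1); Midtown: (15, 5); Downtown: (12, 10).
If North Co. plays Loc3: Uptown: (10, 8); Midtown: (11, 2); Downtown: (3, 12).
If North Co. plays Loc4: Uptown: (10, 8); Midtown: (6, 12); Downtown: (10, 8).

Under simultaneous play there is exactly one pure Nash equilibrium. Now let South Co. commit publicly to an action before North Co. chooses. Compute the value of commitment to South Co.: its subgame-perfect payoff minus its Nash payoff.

Work backward from North Co.'s decision.
- Uptown: North Co. compares 12, 6, 10, 10 and picks Loc1; South Co. would get 13.
- Midtown: North Co. compares 13, 15, 11, 6 and picks Loc2; South Co. would get 5.
- Downtown: North Co. compares 11, 12, 3, 10 and picks Loc2; South Co. would get 10.
Among 13, 5, 10, the best is 13 at Uptown. Subgame-perfect outcome: (Loc1, Uptown) with payoffs (12, 13).
For the simultaneous game, intersect best replies.
North Co.'s best replies: Uptown→Loc1; Midtown→Loc2; Downtown→Loc2.
South Co.'s best replies: Loc1→Midtown; Loc2→Downtown; Loc3→Downtown; Loc4→Midtown.
The unique mutual best reply is (Loc2, Downtown), giving (12, 10).
South Co.'s commitment gain: 13 − 10 = 3.

3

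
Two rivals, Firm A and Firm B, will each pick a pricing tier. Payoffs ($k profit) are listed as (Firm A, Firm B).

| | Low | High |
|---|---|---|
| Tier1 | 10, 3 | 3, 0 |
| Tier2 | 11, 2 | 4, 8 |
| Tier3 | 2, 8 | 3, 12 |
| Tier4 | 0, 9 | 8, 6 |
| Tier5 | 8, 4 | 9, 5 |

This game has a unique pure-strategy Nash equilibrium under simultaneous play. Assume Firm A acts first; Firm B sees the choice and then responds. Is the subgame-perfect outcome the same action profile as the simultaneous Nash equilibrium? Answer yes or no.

Work backward from Firm B's decision.
- Tier1 → Firm B plays Low (best of 3, 0); Firm A gets 10.
- Tier2 → Firm B plays High (best of 2, 8); Firm A gets 4.
- Tier3 → Firm B plays High (best of 8, 12); Firm A gets 3.
- Tier4 → Firm B plays Low (best of 9, 6); Firm A gets 0.
- Tier5 → Firm B plays High (best of 4, 5); Firm A gets 9.
Maximizing over 10, 4, 3, 0, 9, Firm A chooses Tier1. Subgame-perfect outcome: (Tier1, Low) with payoffs (10, 3).
For the simultaneous game, intersect best replies.
Firm A's best replies: Low→Tier2; High→Tier5.
Firm B's best replies: Tier1→Low; Tier2→High; Tier3→High; Tier4→Low; Tier5→High.
The unique mutual best reply is (Tier5, High), giving (9, 5).
Sequential outcome (Tier1, Low) differs from the Nash profile (Tier5, High).

no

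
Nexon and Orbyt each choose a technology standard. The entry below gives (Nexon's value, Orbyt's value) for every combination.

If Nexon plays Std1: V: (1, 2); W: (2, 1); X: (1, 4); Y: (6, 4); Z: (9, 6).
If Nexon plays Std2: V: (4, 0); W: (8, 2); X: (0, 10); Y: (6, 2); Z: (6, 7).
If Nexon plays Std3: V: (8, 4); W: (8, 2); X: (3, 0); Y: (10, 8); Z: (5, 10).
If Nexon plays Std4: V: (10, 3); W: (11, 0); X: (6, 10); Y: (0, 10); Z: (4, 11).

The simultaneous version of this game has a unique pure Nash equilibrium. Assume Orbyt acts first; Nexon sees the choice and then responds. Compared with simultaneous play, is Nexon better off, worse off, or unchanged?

Nexon best-responds to each possible Orbyt move:
- V: Nexon compares 1, 4, 8, 10 and picks Std4; Orbyt would get 3.
- W: Nexon compares 2, 8, 8, 11 and picks Std4; Orbyt would get 0.
- X: Nexon compares 1, 0, 3, 6 and picks Std4; Orbyt would get 10.
- Y: Nexon compares 6, 6, 10, 0 and picks Std3; Orbyt would get 8.
- Z: Nexon compares 9, 6, 5, 4 and picks Std1; Orbyt would get 6.
Among 3, 0, 10, 8, 6, the best is 10 at X. Subgame-perfect outcome: (Std4, X) with payoffs (6, 10).
Now find the simultaneous Nash equilibrium.
Nexon's best replies: V→Std4; W→Std4; X→Std4; Y→Std3; Z→Std1.
Orbyt's best replies: Std1→Z; Std2→X; Std3→Z; Std4→Z.
The unique mutual best reply is (Std1, Z), giving (9, 6).
Nexon earns 6 sequentially versus 9 at the Nash outcome: worse off.

worse off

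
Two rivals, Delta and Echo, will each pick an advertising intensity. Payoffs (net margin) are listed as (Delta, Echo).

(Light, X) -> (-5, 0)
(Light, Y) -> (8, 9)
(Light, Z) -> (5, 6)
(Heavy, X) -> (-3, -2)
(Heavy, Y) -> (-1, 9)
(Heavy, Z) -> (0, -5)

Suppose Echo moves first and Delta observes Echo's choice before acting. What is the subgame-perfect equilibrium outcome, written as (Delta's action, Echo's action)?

Solve by backward induction (Echo leads).
- X → Delta plays Heavy (best of -5, -3); Echo gets -2.
- Y → Delta plays Light (best of 8, -1); Echo gets 9.
- Z → Delta plays Light (best of 5, 0); Echo gets 6.
Echo's induced payoffs are -2, 9, 6, so Echo commits to Y. Subgame-perfect outcome: (Light, Y) with payoffs (8, 9).

(Light, Y)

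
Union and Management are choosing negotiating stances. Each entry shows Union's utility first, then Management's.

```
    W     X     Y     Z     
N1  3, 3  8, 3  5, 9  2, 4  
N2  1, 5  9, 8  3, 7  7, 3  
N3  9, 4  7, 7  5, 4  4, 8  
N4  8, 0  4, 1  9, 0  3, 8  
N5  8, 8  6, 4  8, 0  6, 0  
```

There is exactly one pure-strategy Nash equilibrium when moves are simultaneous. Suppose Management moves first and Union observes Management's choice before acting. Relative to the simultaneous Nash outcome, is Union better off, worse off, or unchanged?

unchanged

Work backward from Union's decision.
- W: Union compares 3, 1, 9, 8, 8 and picks N3; Management would get 4.
- X: Union compares 8, 9, 7, 4, 6 and picks N2; Management would get 8.
- Y: Union compares 5, 3, 5, 9, 8 and picks N4; Management would get 0.
- Z: Union compares 2, 7, 4, 3, 6 and picks N2; Management would get 3.
Among 4, 8, 0, 3, the best is 8 at X. Subgame-perfect outcome: (N2, X) with payoffs (9, 8).
Now find the simultaneous Nash equilibrium.
Union's best replies: W→N3; X→N2; Y→N4; Z→N2.
Management's best replies: N1→Y; N2→X; N3→Z; N4→Z; N5→W.
Only (N2, X) has each player best-responding; Nash payoffs (9, 8).
Union earns 9 sequentially versus 9 at the Nash outcome: unchanged.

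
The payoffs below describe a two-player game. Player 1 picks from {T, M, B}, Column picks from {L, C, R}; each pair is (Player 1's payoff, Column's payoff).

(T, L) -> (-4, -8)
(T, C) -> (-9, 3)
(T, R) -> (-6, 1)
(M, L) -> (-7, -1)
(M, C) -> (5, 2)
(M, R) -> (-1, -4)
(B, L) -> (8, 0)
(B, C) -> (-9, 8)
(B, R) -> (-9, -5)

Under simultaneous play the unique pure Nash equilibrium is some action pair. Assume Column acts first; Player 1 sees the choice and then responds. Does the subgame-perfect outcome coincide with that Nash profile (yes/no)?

Work backward from Player 1's decision.
- L: BR = B, leader payoff 0.
- C: BR = M, leader payoff 2.
- R: BR = M, leader payoff -4.
Among 0, 2, -4, the best is 2 at C. Subgame-perfect outcome: (M, C) with payoffs (5, 2).
Now find the simultaneous Nash equilibrium.
Player 1's best replies: L→B; C→M; R→M.
Column's best replies: T→C; M→C; B→C.
Only (M, C) has each player best-responding; Nash payoffs (5, 2).
Sequential outcome (M, C) coincides with the Nash profile (M, C).

yes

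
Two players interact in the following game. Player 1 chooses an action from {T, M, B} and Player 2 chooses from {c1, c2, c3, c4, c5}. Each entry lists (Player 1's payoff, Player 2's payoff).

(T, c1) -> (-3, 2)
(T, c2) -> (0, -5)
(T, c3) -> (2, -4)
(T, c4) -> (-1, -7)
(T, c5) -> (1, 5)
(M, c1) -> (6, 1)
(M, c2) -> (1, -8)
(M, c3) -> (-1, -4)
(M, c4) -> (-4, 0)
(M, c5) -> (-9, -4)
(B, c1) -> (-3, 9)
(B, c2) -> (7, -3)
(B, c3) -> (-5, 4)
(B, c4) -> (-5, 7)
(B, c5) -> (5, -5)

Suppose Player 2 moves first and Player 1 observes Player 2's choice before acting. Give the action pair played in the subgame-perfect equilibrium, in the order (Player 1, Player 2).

Solve by backward induction (Player 2 leads).
- c1: Player 1 compares -3, 6, -3 and picks M; Player 2 would get 1.
- c2: Player 1 compares 0, 1, 7 and picks B; Player 2 would get -3.
- c3: Player 1 compares 2, -1, -5 and picks T; Player 2 would get -4.
- c4: Player 1 compares -1, -4, -5 and picks T; Player 2 would get -7.
- c5: Player 1 compares 1, -9, 5 and picks B; Player 2 would get -5.
Among 1, -3, -4, -7, -5, the best is 1 at c1. Subgame-perfect outcome: (M, c1) with payoffs (6, 1).

(M, c1)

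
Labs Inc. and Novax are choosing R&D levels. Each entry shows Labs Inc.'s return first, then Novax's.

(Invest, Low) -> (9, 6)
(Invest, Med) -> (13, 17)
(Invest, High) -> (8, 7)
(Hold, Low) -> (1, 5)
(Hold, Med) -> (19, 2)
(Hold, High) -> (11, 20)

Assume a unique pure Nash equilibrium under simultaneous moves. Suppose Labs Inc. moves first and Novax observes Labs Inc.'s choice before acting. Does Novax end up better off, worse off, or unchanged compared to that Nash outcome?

Work backward from Novax's decision.
- Invest: BR = Med, leader payoff 13.
- Hold: BR = High, leader payoff 11.
Among 13, 11, the best is 13 at Invest. Subgame-perfect outcome: (Invest, Med) with payoffs (13, 17).
Now find the simultaneous Nash equilibrium.
Labs Inc.'s best replies: Low→Invest; Med→Hold; High→Hold.
Novax's best replies: Invest→Med; Hold→High.
The unique mutual best reply is (Hold, High), giving (11, 20).
Novax earns 17 sequentially versus 20 at the Nash outcome: worse off.

worse off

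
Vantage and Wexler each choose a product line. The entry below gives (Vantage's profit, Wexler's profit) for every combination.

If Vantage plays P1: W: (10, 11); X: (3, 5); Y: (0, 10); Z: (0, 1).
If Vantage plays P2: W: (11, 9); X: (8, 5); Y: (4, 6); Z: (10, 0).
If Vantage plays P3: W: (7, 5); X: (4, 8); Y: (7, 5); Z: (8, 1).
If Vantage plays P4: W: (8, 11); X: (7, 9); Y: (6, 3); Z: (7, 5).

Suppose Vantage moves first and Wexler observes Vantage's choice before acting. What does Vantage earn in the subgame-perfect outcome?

Wexler best-responds to each possible Vantage move:
- P1: BR = W, leader payoff 10.
- P2: BR = W, leader payoff 11.
- P3: BR = X, leader payoff 4.
- P4: BR = W, leader payoff 8.
Vantage's induced payoffs are 10, 11, 4, 8, so Vantage commits to P2. Subgame-perfect outcome: (P2, W) with payoffs (11, 9).

11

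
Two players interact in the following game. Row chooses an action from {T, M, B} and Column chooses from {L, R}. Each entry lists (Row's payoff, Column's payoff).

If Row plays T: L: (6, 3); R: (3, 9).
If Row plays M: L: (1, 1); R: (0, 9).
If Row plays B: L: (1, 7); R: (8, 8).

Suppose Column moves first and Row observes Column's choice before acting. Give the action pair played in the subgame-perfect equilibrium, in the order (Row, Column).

Row best-responds to each possible Column move:
- L: Row compares 6, 1, 1 and picks T; Column would get 3.
- R: Row compares 3, 0, 8 and picks B; Column would get 8.
Among 3, 8, the best is 8 at R. Subgame-perfect outcome: (B, R) with payoffs (8, 8).

(B, R)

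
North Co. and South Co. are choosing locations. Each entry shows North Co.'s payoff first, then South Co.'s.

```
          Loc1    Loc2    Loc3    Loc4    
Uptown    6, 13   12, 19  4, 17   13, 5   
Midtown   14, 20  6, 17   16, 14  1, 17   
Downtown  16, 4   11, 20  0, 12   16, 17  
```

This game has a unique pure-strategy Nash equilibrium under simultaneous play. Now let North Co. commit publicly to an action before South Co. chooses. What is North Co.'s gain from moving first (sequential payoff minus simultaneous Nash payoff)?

2

South Co. best-responds to each possible North Co. move:
- Uptown → South Co. plays Loc2 (best of 13, 19, 17, 5); North Co. gets 12.
- Midtown → South Co. plays Loc1 (best of 20, 17, 14, 17); North Co. gets 14.
- Downtown → South Co. plays Loc2 (best of 4, 20, 12, 17); North Co. gets 11.
Maximizing over 12, 14, 11, North Co. chooses Midtown. Subgame-perfect outcome: (Midtown, Loc1) with payoffs (14, 20).
Now find the simultaneous Nash equilibrium.
North Co.'s best replies: Loc1→Downtown; Loc2→Uptown; Loc3→Midtown; Loc4→Downtown.
South Co.'s best replies: Uptown→Loc2; Midtown→Loc1; Downtown→Loc2.
The unique mutual best reply is (Uptown, Loc2), giving (12, 19).
North Co.'s commitment gain: 14 − 12 = 2.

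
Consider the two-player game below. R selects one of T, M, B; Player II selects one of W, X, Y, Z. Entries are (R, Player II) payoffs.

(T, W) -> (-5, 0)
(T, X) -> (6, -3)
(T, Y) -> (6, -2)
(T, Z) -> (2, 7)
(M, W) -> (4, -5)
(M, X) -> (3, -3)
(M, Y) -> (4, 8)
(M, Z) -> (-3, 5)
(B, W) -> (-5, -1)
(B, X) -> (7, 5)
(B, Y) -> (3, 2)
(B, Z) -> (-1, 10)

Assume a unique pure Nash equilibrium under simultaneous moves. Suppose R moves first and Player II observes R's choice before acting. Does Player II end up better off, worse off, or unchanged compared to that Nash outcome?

better off

Backward induction with R moving first.
- T: Player II compares 0, -3, -2, 7 and picks Z; R would get 2.
- M: Player II compares -5, -3, 8, 5 and picks Y; R would get 4.
- B: Player II compares -1, 5, 2, 10 and picks Z; R would get -1.
Among 2, 4, -1, the best is 4 at M. Subgame-perfect outcome: (M, Y) with payoffs (4, 8).
Now find the simultaneous Nash equilibrium.
R's best replies: W→M; X→B; Y→T; Z→T.
Player II's best replies: T→Z; M→Y; B→Z.
Only (T, Z) has each player best-responding; Nash payoffs (2, 7).
Player II earns 8 sequentially versus 7 at the Nash outcome: better off.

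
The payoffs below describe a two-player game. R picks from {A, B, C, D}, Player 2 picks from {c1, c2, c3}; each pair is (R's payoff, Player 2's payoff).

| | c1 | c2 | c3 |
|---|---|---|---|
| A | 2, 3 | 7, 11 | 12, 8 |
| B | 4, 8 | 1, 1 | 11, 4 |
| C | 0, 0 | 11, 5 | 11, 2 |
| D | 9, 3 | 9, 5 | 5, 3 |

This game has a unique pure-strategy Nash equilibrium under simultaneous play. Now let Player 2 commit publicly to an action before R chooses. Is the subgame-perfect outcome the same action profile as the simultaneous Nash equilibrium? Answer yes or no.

no

Work backward from R's decision.
- c1 → R plays D (best of 2, 4, 0, 9); Player 2 gets 3.
- c2 → R plays C (best of 7, 1, 11, 9); Player 2 gets 5.
- c3 → R plays A (best of 12, 11, 11, 5); Player 2 gets 8.
Player 2's induced payoffs are 3, 5, 8, so Player 2 commits to c3. Subgame-perfect outcome: (A, c3) with payoffs (12, 8).
Now find the simultaneous Nash equilibrium.
R's best replies: c1→D; c2→C; c3→A.
Player 2's best replies: A→c2; B→c1; C→c2; D→c2.
The unique mutual best reply is (C, c2), giving (11, 5).
Sequential outcome (A, c3) differs from the Nash profile (C, c2).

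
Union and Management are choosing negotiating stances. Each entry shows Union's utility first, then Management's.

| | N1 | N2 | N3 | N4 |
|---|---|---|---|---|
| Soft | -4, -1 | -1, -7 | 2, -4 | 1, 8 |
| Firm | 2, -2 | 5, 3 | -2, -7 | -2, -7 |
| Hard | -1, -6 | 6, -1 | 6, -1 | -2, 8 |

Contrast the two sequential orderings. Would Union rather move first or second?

If Union leads: Management's best replies are Soft→N4, Firm→N2, Hard→N4; Union's induced payoffs 1, 5, -2; outcome (Firm, N2), payoffs (5, 3).
If Management leads: Union's best replies are N1→Firm, N2→Hard, N3→Hard, N4→Soft; Management's induced payoffs -2, -1, -1, 8; outcome (Soft, N4), payoffs (1, 8).
Union gets 5 moving first and 1 moving second, so Union prefers to move first.

first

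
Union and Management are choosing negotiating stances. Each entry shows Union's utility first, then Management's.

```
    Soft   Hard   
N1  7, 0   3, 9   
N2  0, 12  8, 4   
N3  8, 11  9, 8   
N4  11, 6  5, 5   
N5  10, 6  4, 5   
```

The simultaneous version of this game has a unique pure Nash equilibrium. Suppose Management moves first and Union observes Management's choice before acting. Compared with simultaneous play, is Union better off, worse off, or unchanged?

Backward induction with Management moving first.
- Soft: BR = N4, leader payoff 6.
- Hard: BR = N3, leader payoff 8.
Maximizing over 6, 8, Management chooses Hard. Subgame-perfect outcome: (N3, Hard) with payoffs (9, 8).
For the simultaneous game, intersect best replies.
Union's best replies: Soft→N4; Hard→N3.
Management's best replies: N1→Hard; N2→Soft; N3→Soft; N4→Soft; N5→Soft.
The unique mutual best reply is (N4, Soft), giving (11, 6).
Union earns 9 sequentially versus 11 at the Nash outcome: worse off.

worse off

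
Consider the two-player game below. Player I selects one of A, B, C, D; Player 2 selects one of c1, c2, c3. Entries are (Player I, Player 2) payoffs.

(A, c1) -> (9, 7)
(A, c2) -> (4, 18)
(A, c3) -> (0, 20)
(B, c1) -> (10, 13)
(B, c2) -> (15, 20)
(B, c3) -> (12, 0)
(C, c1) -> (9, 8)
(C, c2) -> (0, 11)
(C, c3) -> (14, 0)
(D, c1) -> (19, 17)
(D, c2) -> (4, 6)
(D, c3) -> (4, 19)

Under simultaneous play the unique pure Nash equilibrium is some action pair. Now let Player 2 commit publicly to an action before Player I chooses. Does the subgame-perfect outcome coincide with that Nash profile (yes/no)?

Work backward from Player I's decision.
- c1 → Player I plays D (best of 9, 10, 9, 19); Player 2 gets 17.
- c2 → Player I plays B (best of 4, 15, 0, 4); Player 2 gets 20.
- c3 → Player I plays C (best of 0, 12, 14, 4); Player 2 gets 0.
Maximizing over 17, 20, 0, Player 2 chooses c2. Subgame-perfect outcome: (B, c2) with payoffs (15, 20).
Under simultaneous play:
Player I's best replies: c1→D; c2→B; c3→C.
Player 2's best replies: A→c3; B→c2; C→c2; D→c3.
Only (B, c2) has each player best-responding; Nash payoffs (15, 20).
Sequential outcome (B, c2) coincides with the Nash profile (B, c2).

yes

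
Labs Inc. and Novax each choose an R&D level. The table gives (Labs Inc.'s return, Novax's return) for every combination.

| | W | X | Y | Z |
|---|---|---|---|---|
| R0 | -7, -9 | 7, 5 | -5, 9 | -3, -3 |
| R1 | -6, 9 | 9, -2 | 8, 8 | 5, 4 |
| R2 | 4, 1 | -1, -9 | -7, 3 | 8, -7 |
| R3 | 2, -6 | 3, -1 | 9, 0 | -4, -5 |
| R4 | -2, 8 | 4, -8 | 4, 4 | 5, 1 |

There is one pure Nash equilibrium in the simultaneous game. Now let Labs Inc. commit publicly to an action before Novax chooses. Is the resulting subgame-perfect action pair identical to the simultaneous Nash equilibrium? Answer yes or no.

Solve by backward induction (Labs Inc. leads).
- R0: BR = Y, leader payoff -5.
- R1: BR = W, leader payoff -6.
- R2: BR = Y, leader payoff -7.
- R3: BR = Y, leader payoff 9.
- R4: BR = W, leader payoff -2.
Maximizing over -5, -6, -7, 9, -2, Labs Inc. chooses R3. Subgame-perfect outcome: (R3, Y) with payoffs (9, 0).
Under simultaneous play:
Labs Inc.'s best replies: W→R2; X→R1; Y→R3; Z→R2.
Novax's best replies: R0→Y; R1→W; R2→Y; R3→Y; R4→W.
The unique mutual best reply is (R3, Y), giving (9, 0).
Sequential outcome (R3, Y) coincides with the Nash profile (R3, Y).

yes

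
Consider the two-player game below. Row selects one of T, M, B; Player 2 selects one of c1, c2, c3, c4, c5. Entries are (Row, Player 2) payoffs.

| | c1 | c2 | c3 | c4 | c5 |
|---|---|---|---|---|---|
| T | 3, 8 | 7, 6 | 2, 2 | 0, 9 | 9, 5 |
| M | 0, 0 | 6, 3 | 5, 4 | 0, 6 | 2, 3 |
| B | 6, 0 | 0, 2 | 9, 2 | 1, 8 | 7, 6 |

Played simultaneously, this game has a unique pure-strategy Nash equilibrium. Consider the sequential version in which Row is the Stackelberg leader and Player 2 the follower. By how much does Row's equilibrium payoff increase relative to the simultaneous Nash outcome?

0

Work backward from Player 2's decision.
- T → Player 2 plays c4 (best of 8, 6, 2, 9, 5); Row gets 0.
- M → Player 2 plays c4 (best of 0, 3, 4, 6, 3); Row gets 0.
- B → Player 2 plays c4 (best of 0, 2, 2, 8, 6); Row gets 1.
Row's induced payoffs are 0, 0, 1, so Row commits to B. Subgame-perfect outcome: (B, c4) with payoffs (1, 8).
Now find the simultaneous Nash equilibrium.
Row's best replies: c1→B; c2→T; c3→B; c4→B; c5→T.
Player 2's best replies: T→c4; M→c4; B→c4.
Only (B, c4) has each player best-responding; Nash payoffs (1, 8).
Row's commitment gain: 1 − 1 = 0.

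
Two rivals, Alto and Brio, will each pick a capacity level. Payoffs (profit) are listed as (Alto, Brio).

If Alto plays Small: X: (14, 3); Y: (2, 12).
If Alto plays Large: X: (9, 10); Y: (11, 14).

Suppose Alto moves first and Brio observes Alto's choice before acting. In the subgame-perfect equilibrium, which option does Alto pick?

Backward induction with Alto moving first.
- Small: BR = Y, leader payoff 2.
- Large: BR = Y, leader payoff 11.
Among 2, 11, the best is 11 at Large. Subgame-perfect outcome: (Large, Y) with payoffs (11, 14).

Large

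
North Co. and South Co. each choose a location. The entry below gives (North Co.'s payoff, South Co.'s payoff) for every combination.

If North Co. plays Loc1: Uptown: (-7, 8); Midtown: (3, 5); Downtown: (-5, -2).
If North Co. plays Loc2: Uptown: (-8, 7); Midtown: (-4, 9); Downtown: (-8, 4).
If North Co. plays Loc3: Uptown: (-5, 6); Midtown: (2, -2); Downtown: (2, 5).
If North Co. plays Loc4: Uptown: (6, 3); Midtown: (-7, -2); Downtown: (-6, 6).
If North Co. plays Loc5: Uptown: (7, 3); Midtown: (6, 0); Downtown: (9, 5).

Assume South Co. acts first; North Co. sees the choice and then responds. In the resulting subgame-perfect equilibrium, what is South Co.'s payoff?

Work backward from North Co.'s decision.
- Uptown: BR = Loc5, leader payoff 3.
- Midtown: BR = Loc5, leader payoff 0.
- Downtown: BR = Loc5, leader payoff 5.
Among 3, 0, 5, the best is 5 at Downtown. Subgame-perfect outcome: (Loc5, Downtown) with payoffs (9, 5).

5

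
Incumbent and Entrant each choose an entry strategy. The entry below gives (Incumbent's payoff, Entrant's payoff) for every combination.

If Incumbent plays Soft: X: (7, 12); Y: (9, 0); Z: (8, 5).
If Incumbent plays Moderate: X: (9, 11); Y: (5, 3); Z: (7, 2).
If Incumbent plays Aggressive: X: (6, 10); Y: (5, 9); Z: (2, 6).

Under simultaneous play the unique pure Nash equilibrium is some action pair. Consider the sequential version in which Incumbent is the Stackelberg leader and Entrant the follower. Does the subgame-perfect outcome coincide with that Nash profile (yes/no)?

yes

Backward induction with Incumbent moving first.
- Soft: BR = X, leader payoff 7.
- Moderate: BR = X, leader payoff 9.
- Aggressive: BR = X, leader payoff 6.
Incumbent's induced payoffs are 7, 9, 6, so Incumbent commits to Moderate. Subgame-perfect outcome: (Moderate, X) with payoffs (9, 11).
Now find the simultaneous Nash equilibrium.
Incumbent's best replies: X→Moderate; Y→Soft; Z→Soft.
Entrant's best replies: Soft→X; Moderate→X; Aggressive→X.
The unique mutual best reply is (Moderate, X), giving (9, 11).
Sequential outcome (Moderate, X) coincides with the Nash profile (Moderate, X).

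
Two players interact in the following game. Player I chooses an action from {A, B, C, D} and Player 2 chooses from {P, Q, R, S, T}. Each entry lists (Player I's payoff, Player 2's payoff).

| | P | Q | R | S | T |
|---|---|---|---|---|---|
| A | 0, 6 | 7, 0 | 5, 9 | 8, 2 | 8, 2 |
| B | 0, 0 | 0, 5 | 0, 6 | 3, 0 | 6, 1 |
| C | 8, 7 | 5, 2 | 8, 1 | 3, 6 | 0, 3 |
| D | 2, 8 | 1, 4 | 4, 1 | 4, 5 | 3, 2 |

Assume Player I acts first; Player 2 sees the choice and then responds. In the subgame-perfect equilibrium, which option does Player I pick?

Player 2 best-responds to each possible Player I move:
- A: BR = R, leader payoff 5.
- B: BR = R, leader payoff 0.
- C: BR = P, leader payoff 8.
- D: BR = P, leader payoff 2.
Player I's induced payoffs are 5, 0, 8, 2, so Player I commits to C. Subgame-perfect outcome: (C, P) with payoffs (8, 7).

C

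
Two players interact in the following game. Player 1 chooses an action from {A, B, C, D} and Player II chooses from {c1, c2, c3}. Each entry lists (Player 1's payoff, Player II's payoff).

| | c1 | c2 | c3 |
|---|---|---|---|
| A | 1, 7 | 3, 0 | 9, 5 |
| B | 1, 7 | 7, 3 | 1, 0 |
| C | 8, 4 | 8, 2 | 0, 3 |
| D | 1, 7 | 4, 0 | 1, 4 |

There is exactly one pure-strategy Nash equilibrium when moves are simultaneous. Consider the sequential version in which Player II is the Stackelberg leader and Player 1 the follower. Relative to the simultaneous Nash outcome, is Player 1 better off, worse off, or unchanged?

better off

Solve by backward induction (Player II leads).
- c1: BR = C, leader payoff 4.
- c2: BR = C, leader payoff 2.
- c3: BR = A, leader payoff 5.
Maximizing over 4, 2, 5, Player II chooses c3. Subgame-perfect outcome: (A, c3) with payoffs (9, 5).
Now find the simultaneous Nash equilibrium.
Player 1's best replies: c1→C; c2→C; c3→A.
Player II's best replies: A→c1; B→c1; C→c1; D→c1.
The unique mutual best reply is (C, c1), giving (8, 4).
Player 1 earns 9 sequentially versus 8 at the Nash outcome: better off.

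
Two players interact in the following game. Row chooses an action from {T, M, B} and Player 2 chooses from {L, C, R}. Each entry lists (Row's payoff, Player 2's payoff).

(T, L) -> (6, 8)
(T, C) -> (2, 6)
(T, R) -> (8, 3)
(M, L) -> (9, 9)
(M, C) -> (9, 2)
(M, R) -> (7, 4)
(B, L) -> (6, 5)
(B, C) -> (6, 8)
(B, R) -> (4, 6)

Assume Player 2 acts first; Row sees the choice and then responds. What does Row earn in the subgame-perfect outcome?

Work backward from Row's decision.
- L → Row plays M (best of 6, 9, 6); Player 2 gets 9.
- C → Row plays M (best of 2, 9, 6); Player 2 gets 2.
- R → Row plays T (best of 8, 7, 4); Player 2 gets 3.
Player 2's induced payoffs are 9, 2, 3, so Player 2 commits to L. Subgame-perfect outcome: (M, L) with payoffs (9, 9).

9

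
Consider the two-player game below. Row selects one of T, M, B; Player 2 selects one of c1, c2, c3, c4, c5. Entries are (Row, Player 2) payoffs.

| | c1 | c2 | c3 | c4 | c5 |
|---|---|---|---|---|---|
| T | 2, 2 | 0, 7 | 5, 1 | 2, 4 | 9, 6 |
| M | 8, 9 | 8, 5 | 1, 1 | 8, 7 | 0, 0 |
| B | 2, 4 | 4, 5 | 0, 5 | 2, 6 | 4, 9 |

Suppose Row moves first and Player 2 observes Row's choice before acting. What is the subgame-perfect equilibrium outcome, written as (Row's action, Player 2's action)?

Backward induction with Row moving first.
- T: Player 2 compares 2, 7, 1, 4, 6 and picks c2; Row would get 0.
- M: Player 2 compares 9, 5, 1, 7, 0 and picks c1; Row would get 8.
- B: Player 2 compares 4, 5, 5, 6, 9 and picks c5; Row would get 4.
Maximizing over 0, 8, 4, Row chooses M. Subgame-perfect outcome: (M, c1) with payoffs (8, 9).

(M, c1)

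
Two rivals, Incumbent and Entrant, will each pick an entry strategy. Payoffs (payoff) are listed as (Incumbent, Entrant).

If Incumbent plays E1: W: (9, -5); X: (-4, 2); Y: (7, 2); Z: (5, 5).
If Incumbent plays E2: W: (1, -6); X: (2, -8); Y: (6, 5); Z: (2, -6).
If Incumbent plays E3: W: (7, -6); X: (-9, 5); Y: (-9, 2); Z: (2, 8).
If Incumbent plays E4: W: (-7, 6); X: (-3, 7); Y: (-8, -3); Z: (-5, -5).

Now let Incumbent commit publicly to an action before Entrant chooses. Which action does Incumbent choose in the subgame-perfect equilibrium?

E2

Work backward from Entrant's decision.
- E1 → Entrant plays Z (best of -5, 2, 2, 5); Incumbent gets 5.
- E2 → Entrant plays Y (best of -6, -8, 5, -6); Incumbent gets 6.
- E3 → Entrant plays Z (best of -6, 5, 2, 8); Incumbent gets 2.
- E4 → Entrant plays X (best of 6, 7, -3, -5); Incumbent gets -3.
Among 5, 6, 2, -3, the best is 6 at E2. Subgame-perfect outcome: (E2, Y) with payoffs (6, 5).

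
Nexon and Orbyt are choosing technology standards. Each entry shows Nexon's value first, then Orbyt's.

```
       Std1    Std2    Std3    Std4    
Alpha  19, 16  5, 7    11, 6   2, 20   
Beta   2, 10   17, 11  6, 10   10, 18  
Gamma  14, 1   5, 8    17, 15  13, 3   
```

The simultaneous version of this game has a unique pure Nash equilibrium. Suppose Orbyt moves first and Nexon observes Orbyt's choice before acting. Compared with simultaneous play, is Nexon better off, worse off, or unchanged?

better off

Work backward from Nexon's decision.
- Std1: BR = Alpha, leader payoff 16.
- Std2: BR = Beta, leader payoff 11.
- Std3: BR = Gamma, leader payoff 15.
- Std4: BR = Gamma, leader payoff 3.
Among 16, 11, 15, 3, the best is 16 at Std1. Subgame-perfect outcome: (Alpha, Std1) with payoffs (19, 16).
Under simultaneous play:
Nexon's best replies: Std1→Alpha; Std2→Beta; Std3→Gamma; Std4→Gamma.
Orbyt's best replies: Alpha→Std4; Beta→Std4; Gamma→Std3.
The unique mutual best reply is (Gamma, Std3), giving (17, 15).
Nexon earns 19 sequentially versus 17 at the Nash outcome: better off.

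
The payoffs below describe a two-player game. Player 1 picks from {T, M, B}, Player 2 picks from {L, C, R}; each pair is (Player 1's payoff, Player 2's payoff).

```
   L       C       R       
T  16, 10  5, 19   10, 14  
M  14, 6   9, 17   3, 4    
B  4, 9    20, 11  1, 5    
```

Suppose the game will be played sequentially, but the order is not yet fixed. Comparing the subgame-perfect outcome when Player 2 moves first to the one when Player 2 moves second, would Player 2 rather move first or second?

first

If Player 1 leads: Player 2's best replies are T→C, M→C, B→C; Player 1's induced payoffs 5, 9, 20; outcome (B, C), payoffs (20, 11).
If Player 2 leads: Player 1's best replies are L→T, C→B, R→T; Player 2's induced payoffs 10, 11, 14; outcome (T, R), payoffs (10, 14).
Player 2 gets 14 moving first and 11 moving second, so Player 2 prefers to move first.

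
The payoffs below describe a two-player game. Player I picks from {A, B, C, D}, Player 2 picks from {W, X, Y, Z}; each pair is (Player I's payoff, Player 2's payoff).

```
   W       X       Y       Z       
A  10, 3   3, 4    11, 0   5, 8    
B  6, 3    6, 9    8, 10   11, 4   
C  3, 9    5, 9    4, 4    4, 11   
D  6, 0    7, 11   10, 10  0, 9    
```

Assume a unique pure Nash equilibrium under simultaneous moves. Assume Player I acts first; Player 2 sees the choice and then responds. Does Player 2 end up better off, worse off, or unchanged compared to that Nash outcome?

worse off

Solve by backward induction (Player I leads).
- A: Player 2 compares 3, 4, 0, 8 and picks Z; Player I would get 5.
- B: Player 2 compares 3, 9, 10, 4 and picks Y; Player I would get 8.
- C: Player 2 compares 9, 9, 4, 11 and picks Z; Player I would get 4.
- D: Player 2 compares 0, 11, 10, 9 and picks X; Player I would get 7.
Player I's induced payoffs are 5, 8, 4, 7, so Player I commits to B. Subgame-perfect outcome: (B, Y) with payoffs (8, 10).
For the simultaneous game, intersect best replies.
Player I's best replies: W→A; X→D; Y→A; Z→B.
Player 2's best replies: A→Z; B→Y; C→Z; D→X.
The unique mutual best reply is (D, X), giving (7, 11).
Player 2 earns 10 sequentially versus 11 at the Nash outcome: worse off.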